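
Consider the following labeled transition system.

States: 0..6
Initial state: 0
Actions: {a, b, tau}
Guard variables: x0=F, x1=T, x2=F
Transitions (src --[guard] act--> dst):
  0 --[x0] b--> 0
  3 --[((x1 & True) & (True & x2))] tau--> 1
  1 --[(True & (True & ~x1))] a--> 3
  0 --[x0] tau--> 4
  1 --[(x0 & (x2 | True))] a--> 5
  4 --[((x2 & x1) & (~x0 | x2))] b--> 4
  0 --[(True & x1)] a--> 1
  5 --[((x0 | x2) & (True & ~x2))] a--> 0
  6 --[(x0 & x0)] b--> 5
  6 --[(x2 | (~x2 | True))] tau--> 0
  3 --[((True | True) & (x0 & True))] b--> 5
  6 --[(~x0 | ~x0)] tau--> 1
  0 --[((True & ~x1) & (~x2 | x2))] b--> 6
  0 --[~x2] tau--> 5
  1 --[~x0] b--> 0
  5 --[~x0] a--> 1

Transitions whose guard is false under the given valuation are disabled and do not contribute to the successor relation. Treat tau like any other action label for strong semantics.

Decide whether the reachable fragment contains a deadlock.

Answer: DEADLOCK-FREE

Analysis:
Reachable = {0,1,5}
  0: a→1  tau→5  [deg 2]
  1: b→0  [deg 1]
  5: a→1  [deg 1]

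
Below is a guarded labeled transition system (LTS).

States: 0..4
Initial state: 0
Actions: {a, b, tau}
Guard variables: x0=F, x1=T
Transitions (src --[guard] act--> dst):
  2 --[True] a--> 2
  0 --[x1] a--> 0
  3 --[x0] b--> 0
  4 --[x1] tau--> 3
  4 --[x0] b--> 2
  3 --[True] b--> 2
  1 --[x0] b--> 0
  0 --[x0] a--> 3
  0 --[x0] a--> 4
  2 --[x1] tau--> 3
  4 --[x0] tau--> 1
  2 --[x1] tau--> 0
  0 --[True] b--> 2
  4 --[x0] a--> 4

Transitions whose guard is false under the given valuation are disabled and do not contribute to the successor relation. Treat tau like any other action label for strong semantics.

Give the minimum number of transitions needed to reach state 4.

BFS to 4:
  L0 = {0}
  L1 = {2}
  L2 = {3}
4 never appears.

Answer: UNREACHABLE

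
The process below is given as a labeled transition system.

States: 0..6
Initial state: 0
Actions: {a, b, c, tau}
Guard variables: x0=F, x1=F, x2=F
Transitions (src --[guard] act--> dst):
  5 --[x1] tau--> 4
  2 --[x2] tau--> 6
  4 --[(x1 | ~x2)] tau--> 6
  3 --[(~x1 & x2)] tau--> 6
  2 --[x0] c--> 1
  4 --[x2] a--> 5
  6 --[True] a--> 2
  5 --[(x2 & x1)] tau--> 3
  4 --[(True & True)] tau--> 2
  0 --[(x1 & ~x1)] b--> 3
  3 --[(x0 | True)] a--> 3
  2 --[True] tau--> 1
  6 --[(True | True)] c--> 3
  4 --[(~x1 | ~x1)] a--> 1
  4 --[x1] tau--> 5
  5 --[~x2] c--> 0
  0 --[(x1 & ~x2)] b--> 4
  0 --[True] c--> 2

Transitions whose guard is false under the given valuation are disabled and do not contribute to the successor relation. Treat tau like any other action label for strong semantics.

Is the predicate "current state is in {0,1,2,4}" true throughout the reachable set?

Allowed set {0,1,2,4}
Reach set: {0,1,2}
  0: ✓
  1: ✓
  2: ✓

Answer: INVARIANT HOLDS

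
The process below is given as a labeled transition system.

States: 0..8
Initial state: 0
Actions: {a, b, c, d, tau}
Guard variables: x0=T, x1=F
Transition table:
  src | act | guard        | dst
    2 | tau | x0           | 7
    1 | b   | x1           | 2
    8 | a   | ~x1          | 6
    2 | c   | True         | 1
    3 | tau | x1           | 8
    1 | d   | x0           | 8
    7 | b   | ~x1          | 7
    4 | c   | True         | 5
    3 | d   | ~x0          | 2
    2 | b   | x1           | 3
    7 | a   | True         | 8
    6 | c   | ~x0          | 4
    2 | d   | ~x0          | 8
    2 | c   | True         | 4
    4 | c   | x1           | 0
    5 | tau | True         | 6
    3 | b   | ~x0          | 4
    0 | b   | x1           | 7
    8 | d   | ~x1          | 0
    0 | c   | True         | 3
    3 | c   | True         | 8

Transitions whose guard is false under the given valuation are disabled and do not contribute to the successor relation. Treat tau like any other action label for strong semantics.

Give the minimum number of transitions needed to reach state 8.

BFS to 8:
  depth 0: {0}
  depth 1: {3}
  depth 2: {8}
8 enters at depth 2; path c·c

Answer: 2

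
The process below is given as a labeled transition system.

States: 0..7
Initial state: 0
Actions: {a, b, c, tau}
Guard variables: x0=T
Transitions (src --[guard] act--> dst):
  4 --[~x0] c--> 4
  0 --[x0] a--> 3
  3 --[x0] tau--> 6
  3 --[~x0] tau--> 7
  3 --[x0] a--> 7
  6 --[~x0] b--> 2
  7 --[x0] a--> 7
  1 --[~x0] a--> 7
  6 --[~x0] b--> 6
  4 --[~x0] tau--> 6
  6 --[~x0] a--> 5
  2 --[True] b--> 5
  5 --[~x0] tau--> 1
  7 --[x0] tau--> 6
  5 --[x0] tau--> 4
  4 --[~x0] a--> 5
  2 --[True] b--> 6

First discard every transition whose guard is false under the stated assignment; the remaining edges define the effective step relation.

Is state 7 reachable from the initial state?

Answer: REACHABLE

Working:
Guard filter leaves 8 enabled edge(s).
L0 = {0}
L1 = {3}  cumulative {0,3}
L2 = {6,7}  cumulative {0,3,6,7}
R = {0,3,6,7}
witness 7: a·a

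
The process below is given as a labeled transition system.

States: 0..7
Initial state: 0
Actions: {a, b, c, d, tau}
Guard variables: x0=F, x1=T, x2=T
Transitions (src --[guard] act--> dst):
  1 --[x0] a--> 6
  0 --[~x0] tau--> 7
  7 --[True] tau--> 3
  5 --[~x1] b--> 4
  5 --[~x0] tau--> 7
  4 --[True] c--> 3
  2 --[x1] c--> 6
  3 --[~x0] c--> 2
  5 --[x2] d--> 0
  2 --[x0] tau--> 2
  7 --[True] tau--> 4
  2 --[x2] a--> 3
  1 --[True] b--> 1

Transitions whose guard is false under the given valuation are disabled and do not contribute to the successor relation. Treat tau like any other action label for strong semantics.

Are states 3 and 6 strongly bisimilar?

Bisimulation quotient by refinement:
  P[0] = {{0,1,2,3,4,5,6,7}}
  P[1] = {{0,7},{1},{2},{3,4},{5},{6}}
  P[2] = {{0},{1},{2},{3},{4},{5},{6},{7}}
Fixed point at round 3; 8 class(es).
[3]={3}  [6]={6}

Answer: NOT BISIMILAR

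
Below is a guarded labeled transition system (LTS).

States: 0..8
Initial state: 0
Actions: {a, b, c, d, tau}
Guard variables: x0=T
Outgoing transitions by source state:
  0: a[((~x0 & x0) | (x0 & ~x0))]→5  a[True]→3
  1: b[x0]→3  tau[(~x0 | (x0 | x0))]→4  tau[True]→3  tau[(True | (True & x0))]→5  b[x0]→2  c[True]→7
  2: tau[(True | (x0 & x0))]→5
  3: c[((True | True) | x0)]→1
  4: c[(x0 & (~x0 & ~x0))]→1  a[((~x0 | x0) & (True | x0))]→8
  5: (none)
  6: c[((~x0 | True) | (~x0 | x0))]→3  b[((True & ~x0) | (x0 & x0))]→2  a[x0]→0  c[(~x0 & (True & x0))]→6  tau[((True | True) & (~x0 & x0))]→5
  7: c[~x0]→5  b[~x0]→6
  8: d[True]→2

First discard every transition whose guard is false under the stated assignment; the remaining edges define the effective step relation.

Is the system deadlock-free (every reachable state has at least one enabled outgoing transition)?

R = {0,1,2,3,4,5,7,8}
  0: a→3  [1 out]
  1: b→2  b→3  c→7  tau→3  tau→4  tau→5  [6 out]
  2: tau→5  [1 out]
  3: c→1  [1 out]
  4: a→8  [1 out]
  5: ∅  [no exit]
  7: ∅  [no exit]
  8: d→2  [1 out]
Path to 5: a·c·tau

Answer: DEADLOCK at state 5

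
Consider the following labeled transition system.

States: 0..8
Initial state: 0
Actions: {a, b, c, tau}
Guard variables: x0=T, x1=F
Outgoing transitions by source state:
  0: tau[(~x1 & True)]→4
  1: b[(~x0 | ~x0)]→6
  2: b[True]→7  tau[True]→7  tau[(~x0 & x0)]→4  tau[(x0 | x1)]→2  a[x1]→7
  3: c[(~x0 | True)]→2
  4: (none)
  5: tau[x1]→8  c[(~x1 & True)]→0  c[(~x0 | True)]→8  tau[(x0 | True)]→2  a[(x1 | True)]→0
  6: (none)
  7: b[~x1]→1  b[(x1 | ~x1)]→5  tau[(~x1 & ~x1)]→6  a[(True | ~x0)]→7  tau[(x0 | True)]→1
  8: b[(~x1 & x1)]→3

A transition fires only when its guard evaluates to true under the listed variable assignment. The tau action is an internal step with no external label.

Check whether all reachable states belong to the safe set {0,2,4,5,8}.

Inv-set: {0,2,4,5,8}
Reach set: {0,4}
  0: safe
  4: safe

Answer: INVARIANT HOLDS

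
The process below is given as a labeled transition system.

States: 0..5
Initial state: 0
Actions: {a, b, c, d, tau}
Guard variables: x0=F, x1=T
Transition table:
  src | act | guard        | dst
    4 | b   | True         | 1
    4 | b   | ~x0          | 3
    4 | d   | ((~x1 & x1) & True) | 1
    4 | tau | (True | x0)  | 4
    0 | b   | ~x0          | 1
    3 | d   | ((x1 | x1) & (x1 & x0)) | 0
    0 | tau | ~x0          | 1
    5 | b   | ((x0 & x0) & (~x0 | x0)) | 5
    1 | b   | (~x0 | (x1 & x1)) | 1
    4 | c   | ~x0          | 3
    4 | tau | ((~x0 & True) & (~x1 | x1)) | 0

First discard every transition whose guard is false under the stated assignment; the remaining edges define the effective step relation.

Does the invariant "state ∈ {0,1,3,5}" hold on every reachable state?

Allowed set {0,1,3,5}
Reachable = {0,1}
  0: ✓
  1: ✓

Answer: INVARIANT HOLDS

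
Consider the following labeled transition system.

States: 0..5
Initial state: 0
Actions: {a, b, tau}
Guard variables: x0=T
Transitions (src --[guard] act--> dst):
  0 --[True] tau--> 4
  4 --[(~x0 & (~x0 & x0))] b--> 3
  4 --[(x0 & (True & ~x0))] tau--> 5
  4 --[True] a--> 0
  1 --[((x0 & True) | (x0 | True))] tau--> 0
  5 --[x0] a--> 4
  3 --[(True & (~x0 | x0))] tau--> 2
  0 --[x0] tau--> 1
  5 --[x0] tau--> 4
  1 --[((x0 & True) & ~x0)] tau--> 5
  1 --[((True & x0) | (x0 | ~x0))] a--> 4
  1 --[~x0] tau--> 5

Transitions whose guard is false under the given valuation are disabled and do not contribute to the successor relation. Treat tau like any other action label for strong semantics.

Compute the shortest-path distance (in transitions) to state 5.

BFS to 5:
  Layer 0: {0}
  Layer 1: {1,4}
5 never appears.

Answer: UNREACHABLE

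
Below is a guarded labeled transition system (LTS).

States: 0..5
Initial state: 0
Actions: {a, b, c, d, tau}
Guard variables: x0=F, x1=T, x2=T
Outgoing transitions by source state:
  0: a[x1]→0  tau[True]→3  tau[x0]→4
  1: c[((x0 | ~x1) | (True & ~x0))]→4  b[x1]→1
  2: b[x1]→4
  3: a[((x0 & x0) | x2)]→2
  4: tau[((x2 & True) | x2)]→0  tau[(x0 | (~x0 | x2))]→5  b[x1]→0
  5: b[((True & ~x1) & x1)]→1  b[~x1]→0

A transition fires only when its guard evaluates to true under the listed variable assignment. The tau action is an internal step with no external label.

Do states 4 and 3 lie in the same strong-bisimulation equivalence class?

Compute ~ classes (split until stable):
  P[0] = {{0,1,2,3,4,5}}
  P[1] = {{0},{1},{2},{3},{4},{5}}
6 equivalence class(es) (converged in 2)
class of 4: {4}; class of 3: {3}

Answer: NOT BISIMILAR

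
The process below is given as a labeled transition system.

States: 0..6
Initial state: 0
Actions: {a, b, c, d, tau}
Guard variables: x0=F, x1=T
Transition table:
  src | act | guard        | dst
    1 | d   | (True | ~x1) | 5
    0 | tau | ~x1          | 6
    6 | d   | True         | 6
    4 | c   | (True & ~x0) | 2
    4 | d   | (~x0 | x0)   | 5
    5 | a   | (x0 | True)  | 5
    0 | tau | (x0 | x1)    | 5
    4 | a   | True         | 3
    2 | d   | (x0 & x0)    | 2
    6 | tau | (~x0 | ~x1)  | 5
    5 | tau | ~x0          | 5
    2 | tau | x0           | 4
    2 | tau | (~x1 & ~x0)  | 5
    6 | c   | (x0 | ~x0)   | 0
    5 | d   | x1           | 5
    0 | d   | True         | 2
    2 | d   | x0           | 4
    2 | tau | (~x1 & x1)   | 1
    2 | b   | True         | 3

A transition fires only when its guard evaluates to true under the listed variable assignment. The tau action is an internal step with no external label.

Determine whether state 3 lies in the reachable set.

Answer: REACHABLE

Trace:
Guard filter leaves 13 enabled edge(s).
Layer 0: {0}
Layer 1: {2,5}  cumulative {0,2,5}
Layer 2: {3}  cumulative {0,2,3,5}
Reach set: {0,2,3,5}
trace reaching 3: d·b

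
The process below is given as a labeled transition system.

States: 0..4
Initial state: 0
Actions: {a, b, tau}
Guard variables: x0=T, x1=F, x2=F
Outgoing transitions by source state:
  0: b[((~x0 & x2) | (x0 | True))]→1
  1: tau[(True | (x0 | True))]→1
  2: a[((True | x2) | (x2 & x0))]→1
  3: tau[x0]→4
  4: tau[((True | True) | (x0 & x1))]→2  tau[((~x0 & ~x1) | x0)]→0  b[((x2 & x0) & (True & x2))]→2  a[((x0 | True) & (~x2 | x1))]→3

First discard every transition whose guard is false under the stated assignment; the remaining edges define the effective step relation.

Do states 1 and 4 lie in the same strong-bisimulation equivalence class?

Refine partition for ~:
  π0 = {{0,1,2,3,4}}
  π1 = {{0},{1,3},{2},{4}}
  π2 = {{0},{1},{2},{3},{4}}
5 equivalence class(es) (converged in 3)
class of 1: {1}; class of 4: {4}

Answer: NOT BISIMILAR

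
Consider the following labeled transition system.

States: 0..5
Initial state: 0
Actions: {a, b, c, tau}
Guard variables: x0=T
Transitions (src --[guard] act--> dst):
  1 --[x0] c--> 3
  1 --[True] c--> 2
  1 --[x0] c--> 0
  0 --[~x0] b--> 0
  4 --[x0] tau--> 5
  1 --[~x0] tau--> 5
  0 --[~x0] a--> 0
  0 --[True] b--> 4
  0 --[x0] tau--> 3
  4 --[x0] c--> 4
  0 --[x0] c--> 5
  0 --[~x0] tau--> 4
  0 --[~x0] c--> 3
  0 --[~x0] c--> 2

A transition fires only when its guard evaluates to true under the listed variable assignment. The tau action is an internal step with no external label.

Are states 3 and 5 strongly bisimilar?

Refine partition for ~:
  round 0: {{0,1,2,3,4,5}}
  round 1: {{0},{1},{2,3,5},{4}}
4 equivalence class(es) (converged in 2)
[3]={2,3,5}  [5]={2,3,5}

Answer: BISIMILAR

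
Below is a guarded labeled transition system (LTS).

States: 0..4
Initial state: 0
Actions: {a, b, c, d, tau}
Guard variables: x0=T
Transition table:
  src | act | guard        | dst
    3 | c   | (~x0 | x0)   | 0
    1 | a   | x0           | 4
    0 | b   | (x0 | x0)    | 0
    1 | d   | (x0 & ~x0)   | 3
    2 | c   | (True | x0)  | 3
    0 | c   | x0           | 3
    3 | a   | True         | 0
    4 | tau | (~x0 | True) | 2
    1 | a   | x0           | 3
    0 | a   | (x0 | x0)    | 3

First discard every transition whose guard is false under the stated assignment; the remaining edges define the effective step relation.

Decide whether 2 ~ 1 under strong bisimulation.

Compute ~ classes (split until stable):
  round 0: {{0,1,2,3,4}}
  round 1: {{0},{1},{2},{3},{4}}
stable after 2 split(s): 5 block(s)
class of 2: {2}; class of 1: {1}

Answer: NOT BISIMILAR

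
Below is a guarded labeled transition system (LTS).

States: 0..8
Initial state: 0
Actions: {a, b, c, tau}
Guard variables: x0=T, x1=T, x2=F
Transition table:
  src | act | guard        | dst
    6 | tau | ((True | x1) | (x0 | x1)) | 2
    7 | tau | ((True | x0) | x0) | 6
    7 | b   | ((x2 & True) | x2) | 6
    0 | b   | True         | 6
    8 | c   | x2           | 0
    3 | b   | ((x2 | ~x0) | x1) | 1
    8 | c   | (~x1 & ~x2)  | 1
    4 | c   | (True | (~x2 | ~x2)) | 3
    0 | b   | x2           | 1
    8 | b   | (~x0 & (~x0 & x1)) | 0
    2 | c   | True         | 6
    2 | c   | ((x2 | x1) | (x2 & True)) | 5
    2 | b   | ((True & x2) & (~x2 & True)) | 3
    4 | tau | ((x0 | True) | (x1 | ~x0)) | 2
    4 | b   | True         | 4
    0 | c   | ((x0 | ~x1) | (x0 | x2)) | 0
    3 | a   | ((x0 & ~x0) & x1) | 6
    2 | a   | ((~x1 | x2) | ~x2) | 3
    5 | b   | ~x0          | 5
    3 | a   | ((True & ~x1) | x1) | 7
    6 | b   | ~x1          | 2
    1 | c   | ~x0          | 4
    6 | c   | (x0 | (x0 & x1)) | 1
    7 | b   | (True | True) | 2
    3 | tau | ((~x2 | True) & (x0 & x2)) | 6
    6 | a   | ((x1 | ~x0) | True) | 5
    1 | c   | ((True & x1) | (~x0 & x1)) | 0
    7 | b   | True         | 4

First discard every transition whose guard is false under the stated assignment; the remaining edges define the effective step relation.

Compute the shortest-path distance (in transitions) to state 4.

Answer: 5

Trace:
Layered search for 4:
  L0 = {0}
  L1 = {6}
  L2 = {1,2,5}
  L3 = {3}
  L4 = {7}
  L5 = {4}
4 enters at depth 5; path b·tau·a·a·b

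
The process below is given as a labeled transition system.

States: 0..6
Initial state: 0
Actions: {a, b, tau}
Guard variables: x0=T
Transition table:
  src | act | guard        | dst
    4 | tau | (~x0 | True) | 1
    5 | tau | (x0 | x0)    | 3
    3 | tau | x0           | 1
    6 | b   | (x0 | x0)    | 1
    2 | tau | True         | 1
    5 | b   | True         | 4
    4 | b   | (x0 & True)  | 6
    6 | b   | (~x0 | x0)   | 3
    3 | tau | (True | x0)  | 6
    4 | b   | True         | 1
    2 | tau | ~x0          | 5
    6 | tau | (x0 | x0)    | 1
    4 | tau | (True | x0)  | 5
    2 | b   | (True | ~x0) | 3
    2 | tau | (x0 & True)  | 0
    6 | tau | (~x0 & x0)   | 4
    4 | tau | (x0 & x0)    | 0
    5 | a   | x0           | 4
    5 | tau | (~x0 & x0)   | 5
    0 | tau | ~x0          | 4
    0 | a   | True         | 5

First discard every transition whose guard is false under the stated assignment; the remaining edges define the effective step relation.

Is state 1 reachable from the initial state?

Answer: REACHABLE

Trace:
After dropping false guards: 17 live edges.
Layer 0: {0}
Layer 1: {5}  total {0,5}
Layer 2: {3,4}  total {0,3,4,5}
Layer 3: {1,6}  total {0,1,3,4,5,6}
Reach set: {0,1,3,4,5,6}
trace reaching 1: a·tau·tau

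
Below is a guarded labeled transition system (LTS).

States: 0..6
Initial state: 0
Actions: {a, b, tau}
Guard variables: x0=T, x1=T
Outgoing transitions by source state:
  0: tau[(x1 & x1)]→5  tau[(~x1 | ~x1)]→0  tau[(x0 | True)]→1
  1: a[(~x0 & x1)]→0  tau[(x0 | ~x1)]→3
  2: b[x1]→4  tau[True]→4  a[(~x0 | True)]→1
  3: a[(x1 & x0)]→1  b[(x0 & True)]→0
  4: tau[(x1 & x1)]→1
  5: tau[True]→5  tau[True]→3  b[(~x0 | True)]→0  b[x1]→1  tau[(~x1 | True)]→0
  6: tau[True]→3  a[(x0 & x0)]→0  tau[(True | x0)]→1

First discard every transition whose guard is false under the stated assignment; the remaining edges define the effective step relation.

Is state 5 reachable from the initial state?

17 transition(s) survive guard evaluation.
Layer 0: {0}
Layer 1: {1,5}  now seen {0,1,5}
Layer 2: {3}  now seen {0,1,3,5}
R = {0,1,3,5}
trace reaching 5: tau

Answer: REACHABLE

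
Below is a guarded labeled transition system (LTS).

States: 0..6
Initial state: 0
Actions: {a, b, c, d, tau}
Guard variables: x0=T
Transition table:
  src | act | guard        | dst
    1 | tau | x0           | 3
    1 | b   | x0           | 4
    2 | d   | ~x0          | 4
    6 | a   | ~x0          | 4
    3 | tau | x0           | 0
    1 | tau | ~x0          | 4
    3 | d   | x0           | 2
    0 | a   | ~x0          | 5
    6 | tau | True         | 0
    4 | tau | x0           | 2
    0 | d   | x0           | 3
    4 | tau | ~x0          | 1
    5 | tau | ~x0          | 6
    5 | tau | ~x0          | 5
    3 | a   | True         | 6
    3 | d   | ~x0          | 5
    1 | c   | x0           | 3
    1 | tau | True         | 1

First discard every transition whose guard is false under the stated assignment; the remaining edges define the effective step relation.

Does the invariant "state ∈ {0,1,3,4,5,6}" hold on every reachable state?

Answer: INVARIANT VIOLATED at state 2

Trace:
Allowed set {0,1,3,4,5,6}
R = {0,2,3,6}
  0: ok
  2: ✗ unsafe
  3: ok
  6: ok
witness against invariant: d·d → 2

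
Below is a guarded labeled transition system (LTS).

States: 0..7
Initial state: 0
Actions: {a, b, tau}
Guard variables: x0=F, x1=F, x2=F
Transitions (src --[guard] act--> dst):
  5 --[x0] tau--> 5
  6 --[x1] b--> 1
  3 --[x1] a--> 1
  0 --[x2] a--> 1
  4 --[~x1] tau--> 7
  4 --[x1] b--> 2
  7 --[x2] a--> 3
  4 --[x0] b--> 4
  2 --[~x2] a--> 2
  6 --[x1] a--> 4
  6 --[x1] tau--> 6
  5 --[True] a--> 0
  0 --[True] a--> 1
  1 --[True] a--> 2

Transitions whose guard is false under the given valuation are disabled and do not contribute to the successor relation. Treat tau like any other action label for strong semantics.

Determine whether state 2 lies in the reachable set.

Answer: REACHABLE

Analysis:
Guard filter leaves 5 enabled edge(s).
Layer 0: {0}
Layer 1: {1}  now seen {0,1}
Layer 2: {2}  now seen {0,1,2}
Reachable = {0,1,2}
witness 2: a·a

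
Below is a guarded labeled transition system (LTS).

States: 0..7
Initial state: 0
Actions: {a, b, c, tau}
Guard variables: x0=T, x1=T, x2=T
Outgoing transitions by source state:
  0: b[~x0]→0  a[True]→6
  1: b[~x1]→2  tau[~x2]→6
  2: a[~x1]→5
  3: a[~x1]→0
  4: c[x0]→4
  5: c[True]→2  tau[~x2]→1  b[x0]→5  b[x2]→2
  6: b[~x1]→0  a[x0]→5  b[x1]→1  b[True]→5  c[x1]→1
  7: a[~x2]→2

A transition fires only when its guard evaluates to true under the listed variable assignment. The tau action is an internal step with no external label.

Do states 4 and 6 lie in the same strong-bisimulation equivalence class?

Answer: NOT BISIMILAR

Analysis:
Bisimulation quotient by refinement:
  round 0: {{0,1,2,3,4,5,6,7}}
  round 1: {{0},{1,2,3,7},{4},{5},{6}}
Fixed point at round 2; 5 class(es).
[4]={4}  [6]={6}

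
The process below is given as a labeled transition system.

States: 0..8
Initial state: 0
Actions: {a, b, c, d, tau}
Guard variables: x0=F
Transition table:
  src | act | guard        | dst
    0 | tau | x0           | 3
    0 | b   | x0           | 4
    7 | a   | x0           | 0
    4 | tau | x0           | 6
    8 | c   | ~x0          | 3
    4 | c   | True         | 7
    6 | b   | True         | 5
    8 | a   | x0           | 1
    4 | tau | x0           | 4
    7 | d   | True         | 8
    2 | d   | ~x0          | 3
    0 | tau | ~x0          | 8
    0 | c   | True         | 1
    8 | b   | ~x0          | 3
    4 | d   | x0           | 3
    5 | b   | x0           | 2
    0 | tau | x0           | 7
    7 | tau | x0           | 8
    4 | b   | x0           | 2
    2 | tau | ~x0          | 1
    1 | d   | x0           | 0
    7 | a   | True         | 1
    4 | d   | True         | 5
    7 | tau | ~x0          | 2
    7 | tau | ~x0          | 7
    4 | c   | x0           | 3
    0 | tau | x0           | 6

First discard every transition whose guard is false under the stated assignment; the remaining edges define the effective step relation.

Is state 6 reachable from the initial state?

Answer: UNREACHABLE

Working:
After dropping false guards: 13 live edges.
depth 0: {0}
depth 1: {1,8}  cumulative {0,1,8}
depth 2: {3}  cumulative {0,1,3,8}
R = {0,1,3,8}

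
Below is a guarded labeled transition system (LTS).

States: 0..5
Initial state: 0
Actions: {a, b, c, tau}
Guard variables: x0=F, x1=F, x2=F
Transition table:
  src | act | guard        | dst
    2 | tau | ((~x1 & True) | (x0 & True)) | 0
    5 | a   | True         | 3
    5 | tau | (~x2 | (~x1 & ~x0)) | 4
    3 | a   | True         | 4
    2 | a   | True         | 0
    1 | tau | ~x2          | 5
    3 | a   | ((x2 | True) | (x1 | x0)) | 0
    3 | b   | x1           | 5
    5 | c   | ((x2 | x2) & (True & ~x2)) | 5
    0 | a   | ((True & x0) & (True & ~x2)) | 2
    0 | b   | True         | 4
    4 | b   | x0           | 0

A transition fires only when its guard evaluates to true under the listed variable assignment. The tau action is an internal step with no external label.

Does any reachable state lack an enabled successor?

R = {0,4}
  0: b→4  [1 exit(s)]
  4: ∅  [deadlock]
trace reaching 4: b

Answer: DEADLOCK at state 4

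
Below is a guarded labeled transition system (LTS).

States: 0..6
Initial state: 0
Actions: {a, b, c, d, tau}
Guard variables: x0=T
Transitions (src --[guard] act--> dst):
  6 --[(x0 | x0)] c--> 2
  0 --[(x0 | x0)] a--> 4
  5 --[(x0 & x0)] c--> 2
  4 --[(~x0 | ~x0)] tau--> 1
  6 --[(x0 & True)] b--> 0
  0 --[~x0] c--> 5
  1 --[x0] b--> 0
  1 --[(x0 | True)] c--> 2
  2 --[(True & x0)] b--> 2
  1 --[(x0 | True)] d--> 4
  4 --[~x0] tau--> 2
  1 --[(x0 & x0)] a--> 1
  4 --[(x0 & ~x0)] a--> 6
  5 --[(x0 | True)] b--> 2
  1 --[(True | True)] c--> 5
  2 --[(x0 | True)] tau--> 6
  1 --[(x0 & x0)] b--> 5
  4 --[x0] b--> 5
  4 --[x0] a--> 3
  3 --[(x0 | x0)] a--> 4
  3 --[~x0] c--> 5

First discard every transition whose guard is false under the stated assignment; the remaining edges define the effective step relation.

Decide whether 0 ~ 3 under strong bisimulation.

Answer: BISIMILAR

Working:
Refine partition for ~:
  P[0] = {{0,1,2,3,4,5,6}}
  P[1] = {{0,3},{1},{2},{4},{5,6}}
  P[2] = {{0,3},{1},{2},{4},{5},{6}}
stable after 3 split(s): 6 block(s)
0∈{0,3}, 3∈{0,3}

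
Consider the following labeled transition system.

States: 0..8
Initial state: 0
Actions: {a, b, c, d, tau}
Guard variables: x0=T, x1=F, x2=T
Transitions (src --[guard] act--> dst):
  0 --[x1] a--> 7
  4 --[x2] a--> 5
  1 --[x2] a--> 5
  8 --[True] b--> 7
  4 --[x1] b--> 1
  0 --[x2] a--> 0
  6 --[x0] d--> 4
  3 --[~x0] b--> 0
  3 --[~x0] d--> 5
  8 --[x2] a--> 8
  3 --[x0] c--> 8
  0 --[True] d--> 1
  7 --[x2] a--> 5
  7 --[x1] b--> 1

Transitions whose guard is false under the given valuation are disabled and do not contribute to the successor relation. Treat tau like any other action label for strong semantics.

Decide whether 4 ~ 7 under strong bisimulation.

Bisimulation quotient by refinement:
  round 0: {{0,1,2,3,4,5,6,7,8}}
  round 1: {{0},{1,4,7},{2,5},{3},{6},{8}}
Fixed point at round 2; 6 class(es).
class of 4: {1,4,7}; class of 7: {1,4,7}

Answer: BISIMILAR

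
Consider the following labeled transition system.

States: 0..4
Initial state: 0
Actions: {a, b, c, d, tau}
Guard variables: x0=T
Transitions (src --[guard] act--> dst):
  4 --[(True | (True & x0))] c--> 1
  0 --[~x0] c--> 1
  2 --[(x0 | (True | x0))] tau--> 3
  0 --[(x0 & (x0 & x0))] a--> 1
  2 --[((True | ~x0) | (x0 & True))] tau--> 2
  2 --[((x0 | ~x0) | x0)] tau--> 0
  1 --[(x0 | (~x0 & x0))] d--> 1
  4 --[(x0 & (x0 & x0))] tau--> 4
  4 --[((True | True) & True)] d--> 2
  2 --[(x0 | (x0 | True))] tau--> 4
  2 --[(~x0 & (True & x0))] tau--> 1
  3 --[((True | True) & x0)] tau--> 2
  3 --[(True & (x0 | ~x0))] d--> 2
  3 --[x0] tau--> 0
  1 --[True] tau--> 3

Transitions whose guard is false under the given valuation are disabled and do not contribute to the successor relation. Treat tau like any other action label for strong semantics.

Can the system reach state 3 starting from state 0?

Answer: REACHABLE

Trace:
13 transition(s) survive guard evaluation.
Layer 0: {0}
Layer 1: {1}  total {0,1}
Layer 2: {3}  total {0,1,3}
Layer 3: {2}  total {0,1,2,3}
Layer 4: {4}  total {0,1,2,3,4}
Reach set: {0,1,2,3,4}
Path to 3: a·tau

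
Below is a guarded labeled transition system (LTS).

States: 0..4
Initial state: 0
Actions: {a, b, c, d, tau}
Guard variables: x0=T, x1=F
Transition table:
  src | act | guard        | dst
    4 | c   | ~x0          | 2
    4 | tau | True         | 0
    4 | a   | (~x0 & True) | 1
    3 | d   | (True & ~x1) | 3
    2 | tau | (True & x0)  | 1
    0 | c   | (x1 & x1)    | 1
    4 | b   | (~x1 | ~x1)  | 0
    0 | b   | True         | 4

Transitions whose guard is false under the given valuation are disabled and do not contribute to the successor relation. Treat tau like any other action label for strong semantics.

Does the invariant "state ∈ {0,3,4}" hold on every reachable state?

Answer: INVARIANT HOLDS

Working:
Allowed set {0,3,4}
Reachable = {0,4}
  0: safe
  4: safe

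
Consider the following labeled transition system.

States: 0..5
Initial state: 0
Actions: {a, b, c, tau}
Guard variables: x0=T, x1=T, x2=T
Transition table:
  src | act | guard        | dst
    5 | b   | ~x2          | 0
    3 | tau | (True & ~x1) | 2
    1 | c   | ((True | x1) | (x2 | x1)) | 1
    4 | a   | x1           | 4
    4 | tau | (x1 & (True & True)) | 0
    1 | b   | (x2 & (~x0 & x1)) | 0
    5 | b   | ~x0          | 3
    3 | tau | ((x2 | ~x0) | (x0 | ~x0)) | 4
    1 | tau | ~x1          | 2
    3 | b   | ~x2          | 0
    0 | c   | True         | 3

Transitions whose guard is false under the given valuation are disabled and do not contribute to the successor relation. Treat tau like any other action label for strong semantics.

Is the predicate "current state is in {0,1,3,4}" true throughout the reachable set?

Answer: INVARIANT HOLDS

Working:
Inv-set: {0,1,3,4}
R = {0,3,4}
  0: ok
  3: ok
  4: ok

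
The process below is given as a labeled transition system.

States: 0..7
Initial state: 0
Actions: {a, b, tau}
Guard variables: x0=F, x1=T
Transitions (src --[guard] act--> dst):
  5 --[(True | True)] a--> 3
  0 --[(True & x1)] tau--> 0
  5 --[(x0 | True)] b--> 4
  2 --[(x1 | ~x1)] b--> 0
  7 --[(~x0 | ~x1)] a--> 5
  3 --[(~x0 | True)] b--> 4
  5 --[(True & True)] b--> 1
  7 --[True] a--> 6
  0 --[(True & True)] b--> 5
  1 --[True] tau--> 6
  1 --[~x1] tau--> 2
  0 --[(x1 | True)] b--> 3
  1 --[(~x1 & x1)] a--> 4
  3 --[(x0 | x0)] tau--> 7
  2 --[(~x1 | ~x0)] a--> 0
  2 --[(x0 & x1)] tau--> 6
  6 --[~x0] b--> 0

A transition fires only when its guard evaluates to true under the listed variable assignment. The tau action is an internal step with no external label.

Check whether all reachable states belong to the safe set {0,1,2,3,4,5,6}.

Answer: INVARIANT HOLDS

Analysis:
Safe = {0,1,2,3,4,5,6}
Reachable = {0,1,3,4,5,6}
  0: ok
  1: ok
  3: ok
  4: ok
  5: ok
  6: ok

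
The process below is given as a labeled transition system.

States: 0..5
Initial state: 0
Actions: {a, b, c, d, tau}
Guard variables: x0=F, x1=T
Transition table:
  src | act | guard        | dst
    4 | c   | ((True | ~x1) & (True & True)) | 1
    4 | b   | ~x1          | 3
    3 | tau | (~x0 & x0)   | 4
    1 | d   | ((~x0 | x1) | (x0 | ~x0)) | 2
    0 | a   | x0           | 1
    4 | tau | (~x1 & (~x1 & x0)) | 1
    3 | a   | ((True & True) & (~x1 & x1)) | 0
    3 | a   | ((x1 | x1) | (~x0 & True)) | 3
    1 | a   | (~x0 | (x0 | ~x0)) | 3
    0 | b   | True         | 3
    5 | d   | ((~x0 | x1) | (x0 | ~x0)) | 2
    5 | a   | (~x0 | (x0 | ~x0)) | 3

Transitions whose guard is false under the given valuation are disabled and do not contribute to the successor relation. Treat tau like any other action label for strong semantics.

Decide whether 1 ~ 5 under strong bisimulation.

Compute ~ classes (split until stable):
  P[0] = {{0,1,2,3,4,5}}
  P[1] = {{0},{1,5},{2},{3},{4}}
5 equivalence class(es) (converged in 2)
[1]={1,5}  [5]={1,5}

Answer: BISIMILAR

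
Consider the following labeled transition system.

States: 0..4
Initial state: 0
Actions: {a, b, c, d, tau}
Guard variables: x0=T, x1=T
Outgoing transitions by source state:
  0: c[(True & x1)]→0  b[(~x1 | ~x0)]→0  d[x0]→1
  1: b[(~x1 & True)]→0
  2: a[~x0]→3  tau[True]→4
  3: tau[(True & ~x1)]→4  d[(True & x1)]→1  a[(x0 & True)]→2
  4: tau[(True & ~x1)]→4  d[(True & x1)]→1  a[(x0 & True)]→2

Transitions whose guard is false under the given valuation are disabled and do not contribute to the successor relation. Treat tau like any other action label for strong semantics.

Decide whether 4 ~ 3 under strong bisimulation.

Bisimulation quotient by refinement:
  round 0: {{0,1,2,3,4}}
  round 1: {{0},{1},{2},{3,4}}
4 equivalence class(es) (converged in 2)
[4]={3,4}  [3]={3,4}

Answer: BISIMILAR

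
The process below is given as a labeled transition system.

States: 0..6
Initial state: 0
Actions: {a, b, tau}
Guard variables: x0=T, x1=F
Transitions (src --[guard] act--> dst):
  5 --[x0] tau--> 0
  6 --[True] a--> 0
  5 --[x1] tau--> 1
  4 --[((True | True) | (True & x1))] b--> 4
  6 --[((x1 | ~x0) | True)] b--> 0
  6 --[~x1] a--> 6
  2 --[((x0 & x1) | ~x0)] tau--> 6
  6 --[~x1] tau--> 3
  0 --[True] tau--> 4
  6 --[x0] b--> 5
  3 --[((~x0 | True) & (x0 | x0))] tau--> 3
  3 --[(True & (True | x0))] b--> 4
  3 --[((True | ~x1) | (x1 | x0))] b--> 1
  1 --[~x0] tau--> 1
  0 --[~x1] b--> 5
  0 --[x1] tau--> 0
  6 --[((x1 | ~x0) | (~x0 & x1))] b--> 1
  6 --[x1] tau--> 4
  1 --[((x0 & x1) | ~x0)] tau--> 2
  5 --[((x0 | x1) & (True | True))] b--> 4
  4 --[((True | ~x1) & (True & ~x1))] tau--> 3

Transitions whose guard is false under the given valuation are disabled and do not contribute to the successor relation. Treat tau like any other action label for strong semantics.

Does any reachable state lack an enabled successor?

R = {0,1,3,4,5}
  0: b→5  tau→4  [2 exit(s)]
  1: ∅  [STUCK]
  3: b→1  b→4  tau→3  [3 exit(s)]
  4: b→4  tau→3  [2 exit(s)]
  5: b→4  tau→0  [2 exit(s)]
witness 1: tau·tau·b

Answer: DEADLOCK at state 1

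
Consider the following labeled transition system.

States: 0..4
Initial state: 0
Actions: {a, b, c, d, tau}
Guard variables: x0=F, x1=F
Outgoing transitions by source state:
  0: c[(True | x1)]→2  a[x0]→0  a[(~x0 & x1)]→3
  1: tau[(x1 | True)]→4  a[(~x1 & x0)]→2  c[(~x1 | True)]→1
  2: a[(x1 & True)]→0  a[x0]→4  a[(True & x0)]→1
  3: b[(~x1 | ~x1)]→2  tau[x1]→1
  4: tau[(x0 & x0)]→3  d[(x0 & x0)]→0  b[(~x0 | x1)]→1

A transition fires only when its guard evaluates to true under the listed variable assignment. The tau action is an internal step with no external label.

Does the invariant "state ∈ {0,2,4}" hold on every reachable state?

Answer: INVARIANT HOLDS

Trace:
Safe = {0,2,4}
Reach set: {0,2}
  0: ✓
  2: ✓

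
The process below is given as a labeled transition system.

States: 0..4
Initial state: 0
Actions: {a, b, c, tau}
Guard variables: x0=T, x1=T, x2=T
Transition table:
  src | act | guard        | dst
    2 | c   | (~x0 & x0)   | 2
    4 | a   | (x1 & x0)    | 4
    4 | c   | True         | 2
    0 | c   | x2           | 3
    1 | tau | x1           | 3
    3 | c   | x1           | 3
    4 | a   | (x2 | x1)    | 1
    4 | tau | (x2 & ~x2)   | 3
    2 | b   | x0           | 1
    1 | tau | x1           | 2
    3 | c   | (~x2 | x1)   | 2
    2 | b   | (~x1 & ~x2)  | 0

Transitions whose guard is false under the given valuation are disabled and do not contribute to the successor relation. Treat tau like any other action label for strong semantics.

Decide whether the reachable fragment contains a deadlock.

Reachable = {0,1,2,3}
  0: c→3  [1 exit(s)]
  1: tau→2  tau→3  [2 exit(s)]
  2: b→1  [1 exit(s)]
  3: c→2  c→3  [2 exit(s)]

Answer: DEADLOCK-FREE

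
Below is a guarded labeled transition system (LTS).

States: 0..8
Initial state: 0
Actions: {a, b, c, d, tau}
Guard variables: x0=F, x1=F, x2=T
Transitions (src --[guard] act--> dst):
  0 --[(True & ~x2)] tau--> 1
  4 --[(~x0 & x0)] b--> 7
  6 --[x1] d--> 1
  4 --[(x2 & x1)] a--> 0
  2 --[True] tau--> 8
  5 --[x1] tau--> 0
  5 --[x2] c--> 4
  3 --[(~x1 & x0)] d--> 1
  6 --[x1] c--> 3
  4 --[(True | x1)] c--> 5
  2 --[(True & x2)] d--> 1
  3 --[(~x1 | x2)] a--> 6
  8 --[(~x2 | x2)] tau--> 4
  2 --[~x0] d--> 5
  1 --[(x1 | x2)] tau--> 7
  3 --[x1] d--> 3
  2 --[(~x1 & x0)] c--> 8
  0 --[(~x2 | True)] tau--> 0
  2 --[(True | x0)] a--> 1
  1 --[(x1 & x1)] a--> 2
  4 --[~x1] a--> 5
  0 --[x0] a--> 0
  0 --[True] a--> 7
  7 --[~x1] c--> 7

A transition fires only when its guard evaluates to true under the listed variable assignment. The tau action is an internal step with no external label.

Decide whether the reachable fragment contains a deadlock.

Reachable = {0,7}
  0: a→7  tau→0  [2 exit(s)]
  7: c→7  [1 exit(s)]

Answer: DEADLOCK-FREE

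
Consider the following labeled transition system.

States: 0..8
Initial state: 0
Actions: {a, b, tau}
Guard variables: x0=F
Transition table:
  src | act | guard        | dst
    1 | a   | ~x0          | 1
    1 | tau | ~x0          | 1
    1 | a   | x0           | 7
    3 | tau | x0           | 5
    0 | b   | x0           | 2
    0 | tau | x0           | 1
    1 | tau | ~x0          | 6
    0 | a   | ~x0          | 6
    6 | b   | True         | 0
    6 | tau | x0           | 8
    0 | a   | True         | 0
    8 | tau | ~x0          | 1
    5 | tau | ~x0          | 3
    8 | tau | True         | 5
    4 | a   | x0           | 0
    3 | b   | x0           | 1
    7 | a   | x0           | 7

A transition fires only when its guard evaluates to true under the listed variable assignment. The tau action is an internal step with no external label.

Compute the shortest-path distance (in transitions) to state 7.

Answer: UNREACHABLE

Working:
Breadth-first toward 7:
  depth 0: {0}
  depth 1: {6}
7 never appears.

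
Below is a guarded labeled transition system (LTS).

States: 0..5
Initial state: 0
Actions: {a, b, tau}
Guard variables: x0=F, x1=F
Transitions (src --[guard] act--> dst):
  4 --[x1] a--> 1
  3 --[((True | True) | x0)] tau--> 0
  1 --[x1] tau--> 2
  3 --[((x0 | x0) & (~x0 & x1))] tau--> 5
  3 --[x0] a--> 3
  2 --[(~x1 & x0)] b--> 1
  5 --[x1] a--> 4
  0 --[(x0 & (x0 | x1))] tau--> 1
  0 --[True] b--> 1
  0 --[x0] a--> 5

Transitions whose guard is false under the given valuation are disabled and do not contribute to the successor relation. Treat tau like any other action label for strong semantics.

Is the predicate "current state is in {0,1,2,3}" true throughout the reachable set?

Allowed set {0,1,2,3}
R = {0,1}
  0: ✓
  1: ✓

Answer: INVARIANT HOLDS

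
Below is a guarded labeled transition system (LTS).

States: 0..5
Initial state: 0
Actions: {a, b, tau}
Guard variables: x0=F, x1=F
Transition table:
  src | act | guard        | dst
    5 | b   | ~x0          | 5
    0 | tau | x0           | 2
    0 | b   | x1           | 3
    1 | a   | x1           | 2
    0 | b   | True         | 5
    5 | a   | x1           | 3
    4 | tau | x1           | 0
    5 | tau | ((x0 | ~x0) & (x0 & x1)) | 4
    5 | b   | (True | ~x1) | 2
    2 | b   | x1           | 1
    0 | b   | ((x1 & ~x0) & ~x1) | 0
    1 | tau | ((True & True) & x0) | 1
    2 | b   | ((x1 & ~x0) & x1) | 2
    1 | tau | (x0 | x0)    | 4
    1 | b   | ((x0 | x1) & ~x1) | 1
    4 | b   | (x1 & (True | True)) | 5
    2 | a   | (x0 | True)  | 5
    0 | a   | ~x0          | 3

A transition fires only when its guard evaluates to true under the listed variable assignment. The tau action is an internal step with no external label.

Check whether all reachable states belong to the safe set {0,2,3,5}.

Allowed set {0,2,3,5}
Reachable = {0,2,3,5}
  0: ok
  2: ok
  3: ok
  5: ok

Answer: INVARIANT HOLDS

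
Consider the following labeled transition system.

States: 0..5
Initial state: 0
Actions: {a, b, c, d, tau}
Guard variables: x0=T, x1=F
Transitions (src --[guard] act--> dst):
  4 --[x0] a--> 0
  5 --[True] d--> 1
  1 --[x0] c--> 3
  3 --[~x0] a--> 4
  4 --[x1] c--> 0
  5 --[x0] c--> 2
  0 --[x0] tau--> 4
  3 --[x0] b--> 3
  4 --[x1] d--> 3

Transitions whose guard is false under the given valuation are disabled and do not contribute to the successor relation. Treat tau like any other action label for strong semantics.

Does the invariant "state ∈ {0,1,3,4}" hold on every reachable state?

Answer: INVARIANT HOLDS

Trace:
Inv-set: {0,1,3,4}
Reach set: {0,4}
  0: safe
  4: safe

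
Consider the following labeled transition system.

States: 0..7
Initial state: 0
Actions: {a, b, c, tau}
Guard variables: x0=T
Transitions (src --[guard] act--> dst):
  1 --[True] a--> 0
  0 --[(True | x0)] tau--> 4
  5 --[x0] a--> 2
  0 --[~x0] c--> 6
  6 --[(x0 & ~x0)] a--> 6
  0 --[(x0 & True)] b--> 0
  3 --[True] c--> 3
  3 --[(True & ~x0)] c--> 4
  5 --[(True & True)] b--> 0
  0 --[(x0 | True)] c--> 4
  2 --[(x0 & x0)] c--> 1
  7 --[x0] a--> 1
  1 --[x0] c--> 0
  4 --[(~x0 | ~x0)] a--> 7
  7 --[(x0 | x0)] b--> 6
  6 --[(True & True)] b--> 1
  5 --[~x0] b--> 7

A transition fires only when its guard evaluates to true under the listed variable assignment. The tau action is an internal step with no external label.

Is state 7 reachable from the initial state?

After dropping false guards: 12 live edges.
L0 = {0}
L1 = {4}  total {0,4}
R = {0,4}

Answer: UNREACHABLE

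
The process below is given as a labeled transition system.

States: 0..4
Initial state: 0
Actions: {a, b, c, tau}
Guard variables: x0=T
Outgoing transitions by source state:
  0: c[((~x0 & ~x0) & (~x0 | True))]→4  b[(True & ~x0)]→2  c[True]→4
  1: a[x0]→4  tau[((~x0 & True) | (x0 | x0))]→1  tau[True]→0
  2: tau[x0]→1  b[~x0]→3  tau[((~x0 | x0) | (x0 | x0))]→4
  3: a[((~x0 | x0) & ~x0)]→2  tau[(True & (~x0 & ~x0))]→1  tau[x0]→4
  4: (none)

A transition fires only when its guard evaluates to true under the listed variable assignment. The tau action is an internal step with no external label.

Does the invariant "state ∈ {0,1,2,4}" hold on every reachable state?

Allowed set {0,1,2,4}
R = {0,4}
  0: safe
  4: safe

Answer: INVARIANT HOLDS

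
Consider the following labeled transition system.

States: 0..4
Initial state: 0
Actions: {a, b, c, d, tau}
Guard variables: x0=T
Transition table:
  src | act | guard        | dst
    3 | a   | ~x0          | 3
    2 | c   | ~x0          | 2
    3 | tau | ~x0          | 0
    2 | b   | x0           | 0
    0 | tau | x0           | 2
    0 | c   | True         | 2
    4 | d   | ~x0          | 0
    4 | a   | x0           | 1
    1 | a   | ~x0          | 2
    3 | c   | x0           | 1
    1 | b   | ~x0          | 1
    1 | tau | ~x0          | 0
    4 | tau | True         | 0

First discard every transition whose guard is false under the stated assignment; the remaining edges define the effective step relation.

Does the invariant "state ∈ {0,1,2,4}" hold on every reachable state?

Answer: INVARIANT HOLDS

Analysis:
Inv-set: {0,1,2,4}
Reachable = {0,2}
  0: ok
  2: ok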